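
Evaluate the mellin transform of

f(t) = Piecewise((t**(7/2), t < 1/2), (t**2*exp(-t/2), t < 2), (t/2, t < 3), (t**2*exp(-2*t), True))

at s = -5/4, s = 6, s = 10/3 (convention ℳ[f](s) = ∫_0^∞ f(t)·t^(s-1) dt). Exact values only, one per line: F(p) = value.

back out the shared t-power: t**(3/2) on [0, 1/2); exp(-t/2) on [1/2, 2); 1/(2*t) on [2, 3); …
summing 4 kernel integrals split by 1/2, 2, 3 yields ℳ[f](s)
the [0, 1/2) slice contributes ∫ t**(7/2)·t^(s-1) dt
segment 1/2 to 2 holds t**2*exp(-t/2); add its integral
on [2, 3) integrate f = t/2 against the kernel
segment [3, ∞) carries t**2*exp(-2*t); integrate it

F(-5/4) = -2*3**(3/4)/3 - 2**(3/4)*uppergamma(3/4, 1) + 2**(1/4)*uppergamma(3/4, 6)/2 + 2**(3/4)*uppergamma(3/4, 1/4) + 19*2**(3/4)/18
F(6) = -3507200*exp(-1) + sqrt(2)/9728 + 94545*exp(-6)/16 + 2059/14 + 106028861*exp(-1/4)/64
F(10/3) = -32*2**(1/3)*uppergamma(16/3, 1) - 24*2**(1/3)/13 + 3*2**(1/6)/2624 + 2**(2/3)*uppergamma(16/3, 6)/64 + 243*3**(1/3)/26 + 32*2**(1/3)*uppergamma(16/3, 1/4)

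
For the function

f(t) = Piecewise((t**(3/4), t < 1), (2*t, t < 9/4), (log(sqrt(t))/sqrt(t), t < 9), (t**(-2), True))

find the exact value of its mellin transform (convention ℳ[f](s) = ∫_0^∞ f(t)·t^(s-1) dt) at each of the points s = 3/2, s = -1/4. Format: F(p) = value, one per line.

remove the power substitution first: t**(3/2) on [0, 1); 2*t**2 on [1, 3/2); log(t)/t on [3/2, 3); …
the 4 pieces separated at 1, 9/4, 9 each add one integral
on [0, 1) integrate f = t**(3/4) against the kernel
on [1, 9/4) integrate f = 2*t against the kernel
on [9/4, 9): add ∫ log(sqrt(t))/sqrt(t)·t^(s-1) dt
on [9, ∞) integrate f = t**(-2) against the kernel

F(3/2) = 9*log(2)/4 + 271/90 + 27*log(3)/4
F(-1/4) = -2/3 - 8*sqrt(6)*log(2)/27 - 4*sqrt(3)*log(3)/27 - 212*sqrt(3)/2187 + 8*sqrt(6)*log(3)/27 + 178*sqrt(6)/81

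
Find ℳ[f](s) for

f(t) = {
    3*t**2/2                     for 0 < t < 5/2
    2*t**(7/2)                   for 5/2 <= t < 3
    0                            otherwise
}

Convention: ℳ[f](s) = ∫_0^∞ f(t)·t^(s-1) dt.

(8*3**(s + 7/2)*(s + 2) + 3*(5/2)**(s + 2)*(2*s + 7) - 8*(5/2)**(s + 7/2)*(s + 2))/(2*(s + 2)*(2*s + 7))
  Re(s) > -2

linearity at 5/2 turns ℳ[f](s) into 2 summed integrals
∫ 3*t**2/2·t^(s-1) over [0, 5/2)
the [5/2, 3) slice contributes ∫ 2*t**(7/2)·t^(s-1) dt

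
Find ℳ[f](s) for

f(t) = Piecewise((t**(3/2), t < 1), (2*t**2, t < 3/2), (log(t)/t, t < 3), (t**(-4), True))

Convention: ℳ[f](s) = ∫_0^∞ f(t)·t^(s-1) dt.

split f at 1, 3/2, 3: ℳ[f](s) collects 4 kernel integrals
segment 0 to 1 holds t**(3/2); add its integral
piece [1, 3/2): integrate 2*t**2 against the kernel
[3/2, 3) adds the kernel integral of log(t)/t
∫ over [3, ∞) of t**(-4)·t^(s-1) joins the sum

(324*2**s*(s - 4)*(s + 2)*(s**2 - 2*s + 1) - 324*2**s*(s - 4)*(2*s + 3)*(s**2 - 2*s + 1) - 108*3**s*s*(s - 4)*(s + 2)*(2*s + 3)*log(3) + 108*3**s*s*(s - 4)*(s + 2)*(2*s + 3)*log(2) - 108*3**s*(s - 4)*(s + 2)*(2*s + 3)*log(2) + 108*3**s*(s - 4)*(s + 2)*(2*s + 3) + 108*3**s*(s - 4)*(s + 2)*(2*s + 3)*log(3) + 729*3**s*(s - 4)*(2*s + 3)*(s**2 - 2*s + 1) + 54*6**s*s*(s - 4)*(s + 2)*(2*s + 3)*log(3) - 54*6**s*(s - 4)*(s + 2)*(2*s + 3)*log(3) - 54*6**s*(s - 4)*(s + 2)*(2*s + 3) - 2*6**s*(s + 2)*(2*s + 3)*(s**2 - 2*s + 1))/(162*2**s*(s - 4)*(s + 2)*(2*s + 3)*(s**2 - 2*s + 1))
  -3/2 < Re(s) < 4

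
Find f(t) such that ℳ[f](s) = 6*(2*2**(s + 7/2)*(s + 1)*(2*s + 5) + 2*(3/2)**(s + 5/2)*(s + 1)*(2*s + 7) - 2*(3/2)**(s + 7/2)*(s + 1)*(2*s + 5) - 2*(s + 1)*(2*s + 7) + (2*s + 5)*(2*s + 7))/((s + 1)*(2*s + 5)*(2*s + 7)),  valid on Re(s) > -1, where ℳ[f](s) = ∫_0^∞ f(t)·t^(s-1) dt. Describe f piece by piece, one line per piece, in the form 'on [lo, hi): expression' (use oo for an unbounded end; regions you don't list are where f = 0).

on [0, 1): 6*t
on [1, 3/2): 6*t**(5/2)
on [3/2, 2): 6*t**(7/2)

decompose at 1, 3/2; ℳ[f](s) sums the 3 pieces' integrals
for t in [0, 1): the term is ∫ 6*t·t^(s-1)
for t in [1, 3/2): the term is ∫ 6*t**(5/2)·t^(s-1)
on [3/2, 2): add ∫ 6*t**(7/2)·t^(s-1) dt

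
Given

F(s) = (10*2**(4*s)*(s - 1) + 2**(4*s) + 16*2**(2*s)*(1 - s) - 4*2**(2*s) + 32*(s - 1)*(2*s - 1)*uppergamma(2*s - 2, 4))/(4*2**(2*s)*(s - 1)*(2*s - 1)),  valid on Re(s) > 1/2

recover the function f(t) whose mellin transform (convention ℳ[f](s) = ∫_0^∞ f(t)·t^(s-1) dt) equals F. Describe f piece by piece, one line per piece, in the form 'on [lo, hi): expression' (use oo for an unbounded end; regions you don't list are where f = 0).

on [0, 1): 1/sqrt(t)
on [1, 4): (2*sqrt(t) + 1)/t
on [4, oo): exp(-2*sqrt(t))/t

back out the shared t-power: sqrt(t) on [0, 1); 2*sqrt(t) + 1 on [1, 4); exp(-2*sqrt(t)) on [4, ∞)
remove the power substitution first: t on [0, 1); 2*t + 1 on [1, 2); exp(-2*t) on [2, ∞)
decompose at 1, 4; ℳ[f](s) sums the 3 pieces' integrals
[0, 1) adds the kernel integral of 1/sqrt(t)
∫ over [1, 4) of (2*sqrt(t) + 1)/t·t^(s-1) joins the sum
∫ over [4, ∞) of exp(-2*sqrt(t))/t·t^(s-1) joins the sum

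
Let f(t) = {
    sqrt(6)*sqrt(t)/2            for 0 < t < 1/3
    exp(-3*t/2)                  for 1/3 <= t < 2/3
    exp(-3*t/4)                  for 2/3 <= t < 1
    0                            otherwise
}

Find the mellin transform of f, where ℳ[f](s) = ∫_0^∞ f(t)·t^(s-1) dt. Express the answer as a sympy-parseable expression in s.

strip the common scale on t: sqrt(t) on [0, 1/2); exp(-t) on [1/2, 1); exp(-t/2) on [1, 3/2)
split f at 1/3, 2/3: ℳ[f](s) collects 3 kernel integrals
over [0, 1/3), the kernel integral of sqrt(6)*sqrt(t)/2 enters the sum
segment [1/3, 2/3) carries exp(-3*t/2); integrate it
∫ exp(-3*t/4)·t^(s-1) over [2/3, 1)

(2**s*(2*s + 1)*uppergamma(s, 1/2) - 2**s*(2*s + 1)*uppergamma(s, 1) + 4**s*(2*s + 1)*uppergamma(s, 1/2) - 4**s*(2*s + 1)*uppergamma(s, 3/4) + sqrt(2))/(3**s*(2*s + 1))
  Re(s) > -1/2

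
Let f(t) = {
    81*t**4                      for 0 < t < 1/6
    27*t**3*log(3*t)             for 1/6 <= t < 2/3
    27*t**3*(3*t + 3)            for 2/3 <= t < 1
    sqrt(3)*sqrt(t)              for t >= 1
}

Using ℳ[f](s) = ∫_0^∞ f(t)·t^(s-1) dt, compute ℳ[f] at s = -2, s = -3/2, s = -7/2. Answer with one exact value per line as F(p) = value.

invert the common scale on t to get t**4 on [0, 1/2); t**3*log(t) on [1/2, 2); t**3*(t + 3) on [2, 3); …
the shared t-power comes off first: t**3 on [0, 1/2); t**2*log(t) on [1/2, 2); t**2*(t + 3) on [2, 3); …
peel off the shared t-power: t on [0, 1/2); log(t) on [1/2, 2); t + 3 on [2, 3); …
integrate the 4 segments split at 1/6, 2/3, 1, then add the results
[0, 1/6) adds the kernel integral of 81*t**4
on [1/6, 2/3) integrate f = 27*t**3*log(3*t) against the kernel
on [2/3, 1): add ∫ 27*t**3*(3*t + 3)·t^(s-1) dt
on [1, ∞): add ∫ sqrt(3)*sqrt(t)·t^(s-1) dt

F(-2) = 2*sqrt(3)/3 + 45*log(2)/2 + 297/8
F(-3/2) = sqrt(6)*(-1139 + 30*sqrt(2) + 270*log(2) + 864*sqrt(6))/60
F(-7/2) = sqrt(6)*(-486*log(2) + sqrt(2) + 648)/6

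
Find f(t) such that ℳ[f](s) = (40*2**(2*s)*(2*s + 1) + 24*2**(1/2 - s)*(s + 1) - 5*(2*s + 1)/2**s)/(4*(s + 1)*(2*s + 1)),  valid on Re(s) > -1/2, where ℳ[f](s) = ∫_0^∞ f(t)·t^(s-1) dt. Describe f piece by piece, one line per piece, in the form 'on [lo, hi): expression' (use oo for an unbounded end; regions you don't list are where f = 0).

on [0, 1/2): 6*sqrt(t)
on [1/2, 4): 5*t/2

the 2 pieces separated at 1/2 each add one integral
on [0, 1/2) integrate f = 6*sqrt(t) against the kernel
segment 1/2 to 4 holds 5*t/2; add its integral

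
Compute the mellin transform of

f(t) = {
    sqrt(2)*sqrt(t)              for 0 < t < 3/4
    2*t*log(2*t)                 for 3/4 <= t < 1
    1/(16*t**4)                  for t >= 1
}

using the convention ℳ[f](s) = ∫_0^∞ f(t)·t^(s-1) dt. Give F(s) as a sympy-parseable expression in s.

(-32*2**(2*s)*(s - 4)*(2*s + 1) + 3**s*s*(s - 4)*(2*s + 1)*(-24*log(3) + 24*log(2)) + 3**s*(s - 4)*(2*s + 1)*(-24*log(3) + 24*log(2)) + 24*3**s*(s - 4)*(2*s + 1) + 16*3**s*sqrt(6)*(s - 4)*(s**2 + 2*s + 1) + 32*4**s*s*(s - 4)*(2*s + 1)*log(2) + 32*4**s*(s - 4)*(2*s + 1)*log(2) - 4**s*(2*s + 1)*(s**2 + 2*s + 1))/(16*2**(2*s)*(s - 4)*(2*s + 1)*(s**2 + 2*s + 1))
  -1/2 < Re(s) < 4

strip the common scale on t: sqrt(t) on [0, 3/2); t*log(t) on [3/2, 2); t**(-4) on [2, ∞)
slice at 3/4, 1, transform all 3 pieces, and sum them
on [0, 3/4) integrate f = sqrt(2)*sqrt(t) against the kernel
∫ 2*t*log(2*t)·t^(s-1) over [3/4, 1)
between 1 and ∞ the integrand is 1/(16*t**4)·t^(s-1)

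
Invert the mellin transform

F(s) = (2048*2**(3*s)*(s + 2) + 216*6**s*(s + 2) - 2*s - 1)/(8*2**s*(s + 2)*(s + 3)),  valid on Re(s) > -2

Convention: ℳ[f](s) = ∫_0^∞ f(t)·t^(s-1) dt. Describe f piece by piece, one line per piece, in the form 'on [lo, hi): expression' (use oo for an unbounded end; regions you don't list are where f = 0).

slice at 1/2, 3, transform all 3 pieces, and sum them
the [0, 1/2) slice contributes ∫ 3*t**2/2·t^(s-1) dt
the [1/2, 3) slice contributes ∫ 5*t**3·t^(s-1) dt
on [3, 4): add ∫ 4*t**3·t^(s-1) dt

on [0, 1/2): 3*t**2/2
on [1/2, 3): 5*t**3
on [3, 4): 4*t**3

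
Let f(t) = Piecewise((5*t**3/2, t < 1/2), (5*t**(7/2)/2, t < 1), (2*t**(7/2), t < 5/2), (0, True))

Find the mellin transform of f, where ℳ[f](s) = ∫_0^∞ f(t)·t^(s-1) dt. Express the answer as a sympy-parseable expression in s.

split f at 1/2, 1: ℳ[f](s) collects 3 kernel integrals
between 0 and 1/2 the integrand is 5*t**3/2·t^(s-1)
for t in [1/2, 1): the term is ∫ 5*t**(7/2)/2·t^(s-1)
∫ 2*t**(7/2)·t^(s-1) over [1, 5/2)

(-10*2**(-s - 7/2)*(s + 3) + 5*2**(-s - 3)*(2*s + 7) + 8*(5/2)**(s + 7/2)*(s + 3) + 2*s + 6)/(2*(s + 3)*(2*s + 7))
  Re(s) > -3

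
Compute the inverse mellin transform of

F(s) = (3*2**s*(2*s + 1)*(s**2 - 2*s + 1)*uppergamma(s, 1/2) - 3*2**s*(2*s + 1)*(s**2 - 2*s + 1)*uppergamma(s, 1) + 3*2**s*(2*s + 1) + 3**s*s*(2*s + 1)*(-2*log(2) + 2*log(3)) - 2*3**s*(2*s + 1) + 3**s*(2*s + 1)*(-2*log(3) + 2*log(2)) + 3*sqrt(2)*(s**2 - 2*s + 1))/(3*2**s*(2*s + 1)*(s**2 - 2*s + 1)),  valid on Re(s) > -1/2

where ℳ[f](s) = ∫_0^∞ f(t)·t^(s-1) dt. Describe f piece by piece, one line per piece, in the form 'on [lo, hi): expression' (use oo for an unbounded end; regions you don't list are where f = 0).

on [0, 1/2): sqrt(t)
on [1/2, 1): exp(-t)
on [1, 3/2): log(t)/t

cuts at 1/2, 1: linearity sums the 3 kernel integrals
segment [0, 1/2) carries sqrt(t); integrate it
[1/2, 1) adds the kernel integral of exp(-t)
segment 1 to 3/2 holds log(t)/t; add its integral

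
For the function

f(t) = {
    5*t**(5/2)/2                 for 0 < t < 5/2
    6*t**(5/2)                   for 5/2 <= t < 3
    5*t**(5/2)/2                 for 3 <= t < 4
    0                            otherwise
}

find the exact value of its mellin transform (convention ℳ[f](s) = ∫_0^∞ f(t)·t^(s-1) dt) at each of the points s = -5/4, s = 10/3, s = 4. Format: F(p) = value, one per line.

f breaks at 5/2, 3 into 3 integrals to sum
between 0 and 5/2 the integrand is 5*t**(5/2)/2·t^(s-1)
∫ over [5/2, 3) of 6*t**(5/2)·t^(s-1) joins the sum
on [3, 4) integrate f = 5*t**(5/2)/2 against the kernel

F(-5/4) = -7*2**(3/4)*5**(1/4)/2 + 42*3**(1/4)/5 + 8*sqrt(2)
F(10/3) = -1875*2**(1/6)*5**(5/6)/64 + 729*3**(5/6)/5 + 6144*2**(2/3)/7
F(4) = -109375*sqrt(10)/1664 + 5103*sqrt(3)/13 + 40960/13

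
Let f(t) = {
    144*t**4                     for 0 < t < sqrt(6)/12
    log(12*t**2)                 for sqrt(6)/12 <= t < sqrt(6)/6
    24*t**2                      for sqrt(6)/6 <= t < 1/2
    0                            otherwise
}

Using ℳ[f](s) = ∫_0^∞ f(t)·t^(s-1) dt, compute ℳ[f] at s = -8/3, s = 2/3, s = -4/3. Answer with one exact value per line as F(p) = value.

F(-8/3) = 3*3**(1/3)*(-64*6**(2/3) - log(2**(12*2**(1/3) + 96)) + 120 + 183*2**(1/3))/16
F(2/3) = 3**(2/3)*(-112*2**(2/3) + log(2**(28 + 28*2**(2/3))) + 42*6**(1/3) + 85)/112
F(-4/3) = 3*3**(2/3)*(-19*2**(2/3) - log(2**(2*2**(2/3) + 8)) + 13 + 16*6**(1/3))/8

peel off the common scale on t: 9*t**4 on [0, sqrt(6)/6); log(3*t**2) on [sqrt(6)/6, sqrt(6)/3); 6*t**2 on [sqrt(6)/3, 1)
undo the power substitution: 9*t**2 on [0, 1/6); log(3*t) on [1/6, 2/3); 6*t on [2/3, 1)
reversing the common scale on t: t**2 on [0, 1/2); log(t) on [1/2, 2); 2*t on [2, 3)
cuts at sqrt(6)/12, sqrt(6)/6: linearity sums the 3 kernel integrals
piece [0, sqrt(6)/12): integrate 144*t**4 against the kernel
segment [sqrt(6)/12, sqrt(6)/6) carries log(12*t**2); integrate it
between sqrt(6)/6 and 1/2 the integrand is 24*t**2·t^(s-1)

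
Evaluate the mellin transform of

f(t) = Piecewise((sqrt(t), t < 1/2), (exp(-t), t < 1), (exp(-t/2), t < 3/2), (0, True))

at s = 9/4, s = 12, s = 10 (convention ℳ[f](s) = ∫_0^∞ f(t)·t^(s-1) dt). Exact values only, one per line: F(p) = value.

F(9/4) = -4*2**(1/4)*uppergamma(9/4, 3/4) - uppergamma(9/4, 1) + 2**(1/4)/22 + uppergamma(9/4, 1/2) + 4*2**(1/4)*uppergamma(9/4, 1/2)
F(12) = -354434904271143*exp(-3/4)/1024 - 108505112*exp(-1) + sqrt(2)/102400 + 552203144321471*exp(-1/2)/2048
F(10) = -201383466759*exp(-3/4)/256 - 986410*exp(-1) + sqrt(2)/21504 + 313981529075*exp(-1/2)/512

linearity at 1/2, 1 turns ℳ[f](s) into 3 summed integrals
over [0, 1/2), the kernel integral of sqrt(t) enters the sum
piece [1/2, 1): integrate exp(-t) against the kernel
over [1, 3/2), the kernel integral of exp(-t/2) enters the sum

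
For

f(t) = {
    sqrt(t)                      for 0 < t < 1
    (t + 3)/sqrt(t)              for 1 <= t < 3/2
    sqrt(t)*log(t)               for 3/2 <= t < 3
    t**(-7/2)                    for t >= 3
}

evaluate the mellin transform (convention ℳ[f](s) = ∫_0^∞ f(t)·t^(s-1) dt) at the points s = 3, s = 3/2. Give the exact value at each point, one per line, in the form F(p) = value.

F(3) = -226*sqrt(3)/147 - 27*sqrt(6)*log(3)/56 - 6/5 + 27*sqrt(6)*log(2)/56 + 3861*sqrt(6)/1960 + 54*sqrt(3)*log(3)/7
F(3/2) = 9*log(2)/8 + 143/144 + 27*log(3)/8

back out the shared t-power: t**(3/2) on [0, 1); sqrt(t)*(t + 3) on [1, 3/2); t**(3/2)*log(t) on [3/2, 3); …
undo the shared t-power: t on [0, 1); t + 3 on [1, 3/2); t*log(t) on [3/2, 3); …
summing 4 kernel integrals split by 1, 3/2, 3 yields ℳ[f](s)
for t in [0, 1): the term is ∫ sqrt(t)·t^(s-1)
∫ (t + 3)/sqrt(t)·t^(s-1) over [1, 3/2)
for t in [3/2, 3): the term is ∫ sqrt(t)*log(t)·t^(s-1)
∫ over [3, ∞) of t**(-7/2)·t^(s-1) joins the sum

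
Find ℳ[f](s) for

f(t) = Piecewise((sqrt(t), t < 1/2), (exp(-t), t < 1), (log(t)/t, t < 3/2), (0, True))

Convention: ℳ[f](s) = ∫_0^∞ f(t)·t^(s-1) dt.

(3*2**s*(2*s + 1)*(s**2 - 2*s + 1)*uppergamma(s, 1/2) - 3*2**s*(2*s + 1)*(s**2 - 2*s + 1)*uppergamma(s, 1) + 3*2**s*(2*s + 1) + 3**s*s*(2*s + 1)*(-2*log(2) + 2*log(3)) - 2*3**s*(2*s + 1) + 3**s*(2*s + 1)*(-2*log(3) + 2*log(2)) + 3*sqrt(2)*(s**2 - 2*s + 1))/(3*2**s*(2*s + 1)*(s**2 - 2*s + 1))
  Re(s) > -1/2

split f at 1/2, 1: ℳ[f](s) collects 3 kernel integrals
for t in [0, 1/2): the term is ∫ sqrt(t)·t^(s-1)
between 1/2 and 1 the integrand is exp(-t)·t^(s-1)
for t in [1, 3/2): the term is ∫ log(t)/t·t^(s-1)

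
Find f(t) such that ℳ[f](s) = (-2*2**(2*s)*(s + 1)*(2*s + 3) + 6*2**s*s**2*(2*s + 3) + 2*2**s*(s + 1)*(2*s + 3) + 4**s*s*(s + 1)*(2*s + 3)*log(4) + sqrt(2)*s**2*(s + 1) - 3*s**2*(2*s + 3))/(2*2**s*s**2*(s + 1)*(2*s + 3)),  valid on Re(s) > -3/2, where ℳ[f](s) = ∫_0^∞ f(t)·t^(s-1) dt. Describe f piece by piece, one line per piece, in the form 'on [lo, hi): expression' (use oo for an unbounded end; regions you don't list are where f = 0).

on [0, 1/2): t**(3/2)
on [1/2, 1): 3*t
on [1, 2): log(t)

integrate the 3 segments split at 1/2, 1, then add the results
the [0, 1/2) slice contributes ∫ t**(3/2)·t^(s-1) dt
on [1/2, 1) integrate f = 3*t against the kernel
[1, 2) adds the kernel integral of log(t)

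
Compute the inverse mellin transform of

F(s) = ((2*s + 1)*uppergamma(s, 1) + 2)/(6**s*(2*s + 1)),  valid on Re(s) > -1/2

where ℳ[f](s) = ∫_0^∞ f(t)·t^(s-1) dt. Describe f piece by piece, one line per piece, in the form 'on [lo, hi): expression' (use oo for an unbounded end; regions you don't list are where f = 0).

strip the common scale on t: sqrt(2)*sqrt(t) on [0, 1/2); exp(-2*t) on [1/2, ∞)
strip the common scale on t: sqrt(t) on [0, 1); exp(-t) on [1, ∞)
the 2 pieces separated at 1/6 each add one integral
piece [0, 1/6): integrate sqrt(6)*sqrt(t) against the kernel
[1/6, ∞) adds the kernel integral of exp(-6*t)

on [0, 1/6): sqrt(6)*sqrt(t)
on [1/6, oo): exp(-6*t)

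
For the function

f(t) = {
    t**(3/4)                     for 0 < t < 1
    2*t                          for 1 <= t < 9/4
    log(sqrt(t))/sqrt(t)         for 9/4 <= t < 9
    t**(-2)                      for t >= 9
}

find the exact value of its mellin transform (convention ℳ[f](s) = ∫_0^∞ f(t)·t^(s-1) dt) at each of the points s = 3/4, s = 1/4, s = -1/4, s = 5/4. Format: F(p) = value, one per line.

F(3/4) = -1076*sqrt(3)/135 - 10/21 + log(2**(2*sqrt(6))*3**(-2*sqrt(6) + 4*sqrt(3))) + 83*sqrt(6)/14
F(1/4) = -1508*sqrt(3)/567 - 4*sqrt(3)*log(3)/3 - 4*sqrt(6)*log(2)/3 - 3/5 + 4*sqrt(6)*log(3)/3 + 67*sqrt(6)/15
F(-1/4) = -2/3 - 8*sqrt(6)*log(2)/27 - 4*sqrt(3)*log(3)/27 - 212*sqrt(3)/2187 + 8*sqrt(6)*log(3)/27 + 178*sqrt(6)/81
F(5/4) = -68*sqrt(3)/27 - 7/18 + log(2**(sqrt(6))*3**(-sqrt(6) + 4*sqrt(3))) + 35*sqrt(6)/12

remove the power substitution first: t**(3/2) on [0, 1); 2*t**2 on [1, 3/2); log(t)/t on [3/2, 3); …
decompose at 1, 9/4, 9; ℳ[f](s) sums the 4 pieces' integrals
∫ over [0, 1) of t**(3/4)·t^(s-1) joins the sum
segment [1, 9/4) carries 2*t; integrate it
over [9/4, 9), the kernel integral of log(sqrt(t))/sqrt(t) enters the sum
∫ t**(-2)·t^(s-1) over [9, ∞)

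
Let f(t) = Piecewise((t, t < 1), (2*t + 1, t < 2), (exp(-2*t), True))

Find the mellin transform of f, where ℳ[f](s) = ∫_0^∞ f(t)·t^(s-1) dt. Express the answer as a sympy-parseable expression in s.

breakpoints 1, 2: one integral from each of the 3 segments
on [0, 1): add ∫ t·t^(s-1) dt
segment [1, 2) carries (2*t + 1); integrate it
on [2, ∞) integrate f = exp(-2*t) against the kernel

(2**s*s*(s + 1)*uppergamma(s, 4) - 2*4**s*s - 4**s + 5*8**s*s + 8**s)/(4**s*s*(s + 1))
  Re(s) > -1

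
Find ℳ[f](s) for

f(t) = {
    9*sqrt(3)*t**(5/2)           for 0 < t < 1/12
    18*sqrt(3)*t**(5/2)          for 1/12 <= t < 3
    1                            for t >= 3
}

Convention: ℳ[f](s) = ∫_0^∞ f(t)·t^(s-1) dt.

(970*36**s*s - 5*36**s - s/16)/(12**s*s*(2*s + 5))
  -5/2 < Re(s) < 0

back out the common scale on t: t**(5/2) on [0, 1/4); 2*t**(5/2) on [1/4, 9); 1 on [9, ∞)
invert the shared t-power to get sqrt(t) on [0, 1/4); 2*sqrt(t) on [1/4, 9); t**(-2) on [9, ∞)
back out the power substitution: t on [0, 1/2); 2*t on [1/2, 3); t**(-4) on [3, ∞)
integrate the 3 segments split at 1/12, 3, then add the results
∫ 9*sqrt(3)*t**(5/2)·t^(s-1) over [0, 1/12)
[1/12, 3) adds the kernel integral of 18*sqrt(3)*t**(5/2)
on [3, ∞): add ∫ 1·t^(s-1) dt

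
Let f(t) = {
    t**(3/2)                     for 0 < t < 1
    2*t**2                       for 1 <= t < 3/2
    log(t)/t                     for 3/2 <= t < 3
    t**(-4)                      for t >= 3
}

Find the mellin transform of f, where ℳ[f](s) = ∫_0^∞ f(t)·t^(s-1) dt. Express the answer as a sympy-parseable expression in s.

(324*2**s*(s - 4)*(s + 2)*(s**2 - 2*s + 1) - 324*2**s*(s - 4)*(2*s + 3)*(s**2 - 2*s + 1) - 108*3**s*s*(s - 4)*(s + 2)*(2*s + 3)*log(3) + 108*3**s*s*(s - 4)*(s + 2)*(2*s + 3)*log(2) - 108*3**s*(s - 4)*(s + 2)*(2*s + 3)*log(2) + 108*3**s*(s - 4)*(s + 2)*(2*s + 3) + 108*3**s*(s - 4)*(s + 2)*(2*s + 3)*log(3) + 729*3**s*(s - 4)*(2*s + 3)*(s**2 - 2*s + 1) + 54*6**s*s*(s - 4)*(s + 2)*(2*s + 3)*log(3) - 54*6**s*(s - 4)*(s + 2)*(2*s + 3)*log(3) - 54*6**s*(s - 4)*(s + 2)*(2*s + 3) - 2*6**s*(s + 2)*(2*s + 3)*(s**2 - 2*s + 1))/(162*2**s*(s - 4)*(s + 2)*(2*s + 3)*(s**2 - 2*s + 1))
  -3/2 < Re(s) < 4

integrate the 4 segments split at 1, 3/2, 3, then add the results
over [0, 1), the kernel integral of t**(3/2) enters the sum
the [1, 3/2) slice contributes ∫ 2*t**2·t^(s-1) dt
over [3/2, 3), the kernel integral of log(t)/t enters the sum
[3, ∞) adds the kernel integral of t**(-4)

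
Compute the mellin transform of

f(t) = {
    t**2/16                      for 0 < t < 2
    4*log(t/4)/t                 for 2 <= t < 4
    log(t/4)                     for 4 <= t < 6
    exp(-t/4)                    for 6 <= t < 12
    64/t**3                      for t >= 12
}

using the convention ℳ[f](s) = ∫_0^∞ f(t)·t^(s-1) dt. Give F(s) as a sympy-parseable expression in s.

2**s*(108*2**s*s**2*(s - 3)*(s + 2)*(s**2 - 2*s + 1)*uppergamma(s, 3/2) - 108*2**s*s**2*(s - 3)*(s + 2)*(s**2 - 2*s + 1)*uppergamma(s, 3) - 108*2**s*s**2*(s - 3)*(s + 2) + 108*2**s*(s - 3)*(s + 2)*(s**2 - 2*s + 1) - 108*3**s*s*(s - 3)*(s + 2)*(s**2 - 2*s + 1)*log(2) + 108*3**s*s*(s - 3)*(s + 2)*(s**2 - 2*s + 1)*log(3) - 108*3**s*(s - 3)*(s + 2)*(s**2 - 2*s + 1) - 4*6**s*s**2*(s + 2)*(s**2 - 2*s + 1) + 216*s**3*(s - 3)*(s + 2)*log(2) - 216*s**2*(s - 3)*(s + 2)*log(2) + 216*s**2*(s - 3)*(s + 2) + 27*s**2*(s - 3)*(s**2 - 2*s + 1))/(108*s**2*(s - 3)*(s + 2)*(s**2 - 2*s + 1))
  -2 < Re(s) < 3

invert the power substitution to get t**4/16 on [0, sqrt(2)); 4*log(t**2/4)/t**2 on [sqrt(2), 2); log(t**2/4) on [2, sqrt(6)); …
peel off the common scale on t: t**4 on [0, sqrt(2)/2); log(t**2)/t**2 on [sqrt(2)/2, 1); log(t**2) on [1, sqrt(6)/2); …
the power substitution comes off first: t**2 on [0, 1/2); log(t)/t on [1/2, 1); log(t) on [1, 3/2); …
along the cuts 2, 4, 6, 12, ℳ[f](s) splits into 5 integrals
∫ t**2/16·t^(s-1) over [0, 2)
segment [2, 4) carries 4*log(t/4)/t; integrate it
for t in [4, 6): the term is ∫ log(t/4)·t^(s-1)
[6, 12) adds the kernel integral of exp(-t/4)
segment 12 to ∞ holds 64/t**3; add its integral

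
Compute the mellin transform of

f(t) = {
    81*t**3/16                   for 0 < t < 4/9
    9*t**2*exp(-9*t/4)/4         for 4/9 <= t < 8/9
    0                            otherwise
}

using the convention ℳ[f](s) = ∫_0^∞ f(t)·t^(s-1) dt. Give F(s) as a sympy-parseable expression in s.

back out the common scale on t: 3*t**3/2 on [0, 2/3); t**2*exp(-3*t/2) on [2/3, 4/3)
reversing the shared t-power: 3*t/2 on [0, 2/3); exp(-3*t/2) on [2/3, 4/3)
invert the common scale on t to get t on [0, 1); exp(-t) on [1, 2)
linearity at 4/9 turns ℳ[f](s) into 2 summed integrals
∫ over [0, 4/9) of 81*t**3/16·t^(s-1) joins the sum
∫ 9*t**2*exp(-9*t/4)/4·t^(s-1) over [4/9, 8/9)

(4/9)**(s + 1)*((s + 3)*uppergamma(s + 2, 1) - (s + 3)*uppergamma(s + 2, 2) + 1)/(s + 3)
  Re(s) > -3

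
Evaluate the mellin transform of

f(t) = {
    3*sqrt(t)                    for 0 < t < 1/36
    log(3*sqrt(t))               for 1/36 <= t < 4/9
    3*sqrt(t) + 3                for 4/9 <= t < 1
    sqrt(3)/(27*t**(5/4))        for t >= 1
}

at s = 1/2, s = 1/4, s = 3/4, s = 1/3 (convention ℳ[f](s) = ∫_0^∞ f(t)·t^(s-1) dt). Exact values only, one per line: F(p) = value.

F(1/2) = 4*sqrt(3)/81 + 5*log(2)/3 + 11/4
F(1/4) = sqrt(6)*(-330 + sqrt(2) + 108*log(2) + 144*sqrt(6))/54
F(3/4) = sqrt(6)*(-1139 + 30*sqrt(2) + 270*log(2) + 864*sqrt(6))/810
F(1/3) = -53*12**(1/3)/10 + 4*sqrt(3)/99 + 17*6**(1/3)/20 + log(2**(6**(1/3)/2 + 12**(1/3))) + 63/5

strip the power substitution: 3*t on [0, 1/6); log(3*t) on [1/6, 2/3); 3*t + 3 on [2/3, 1); …
remove the common scale on t first: t on [0, 1/2); log(t) on [1/2, 2); t + 3 on [2, 3); …
integrate the 4 segments split at 1/36, 4/9, 1, then add the results
over [0, 1/36), the kernel integral of 3*sqrt(t) enters the sum
segment [1/36, 4/9) carries log(3*sqrt(t)); integrate it
on [4/9, 1): add ∫ (3*sqrt(t) + 3)·t^(s-1) dt
on [1, ∞) integrate f = sqrt(3)/(27*t**(5/4)) against the kernel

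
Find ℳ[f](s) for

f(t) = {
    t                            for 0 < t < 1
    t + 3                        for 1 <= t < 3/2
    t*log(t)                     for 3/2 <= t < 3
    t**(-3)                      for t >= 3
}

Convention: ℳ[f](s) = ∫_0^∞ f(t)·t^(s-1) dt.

(-162*2**s*s*(s - 3)*(s**2 + 2*s + 1) - 162*2**s*(s - 3)*(s**2 + 2*s + 1) - 81*3**s*s**2*(s - 3)*(s + 1)*log(3) + 81*3**s*s**2*(s - 3)*(s + 1)*log(2) - 81*3**s*s*(s - 3)*(s + 1)*log(3) + 81*3**s*s*(s - 3)*(s + 1)*log(2) + 81*3**s*s*(s - 3)*(s + 1) + 243*3**s*s*(s - 3)*(s**2 + 2*s + 1) + 162*3**s*(s - 3)*(s**2 + 2*s + 1) + 162*6**s*s**2*(s - 3)*(s + 1)*log(3) - 162*6**s*s*(s - 3)*(s + 1) + 162*6**s*s*(s - 3)*(s + 1)*log(3) - 2*6**s*s*(s + 1)*(s**2 + 2*s + 1))/(54*2**s*s*(s - 3)*(s + 1)*(s**2 + 2*s + 1))
  -1 < Re(s) < 3

split f at 1, 3/2, 3: ℳ[f](s) collects 4 kernel integrals
∫ t·t^(s-1) over [0, 1)
on [1, 3/2): add ∫ (t + 3)·t^(s-1) dt
on [3/2, 3): add ∫ t*log(t)·t^(s-1) dt
the [3, ∞) slice contributes ∫ t**(-3)·t^(s-1) dt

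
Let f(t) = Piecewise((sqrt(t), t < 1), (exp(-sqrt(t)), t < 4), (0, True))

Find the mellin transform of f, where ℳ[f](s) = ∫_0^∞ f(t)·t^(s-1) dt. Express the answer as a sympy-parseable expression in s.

invert the power substitution to get t on [0, 1); exp(-t) on [1, 2)
decompose at 1; ℳ[f](s) sums the 2 pieces' integrals
on [0, 1): add ∫ sqrt(t)·t^(s-1) dt
for t in [1, 4): the term is ∫ exp(-sqrt(t))·t^(s-1)

2*((2*s + 1)*uppergamma(2*s, 1) - (2*s + 1)*uppergamma(2*s, 2) + 1)/(2*s + 1)
  Re(s) > -1/2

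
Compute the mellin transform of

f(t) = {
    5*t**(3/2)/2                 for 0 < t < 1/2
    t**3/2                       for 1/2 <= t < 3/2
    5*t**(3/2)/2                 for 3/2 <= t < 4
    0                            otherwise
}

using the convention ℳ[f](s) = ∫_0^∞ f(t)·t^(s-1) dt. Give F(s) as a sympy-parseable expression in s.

(640*2**(2*s)*(s + 3) - 60*2**(1/2 - s)*3**(s + 1/2)*(s + 3) + 20*2**(1/2 - s)*(s + 3) + 27*(3/2)**s*(2*s + 3) - (2*s + 3)/2**s)/(16*(s + 3)*(2*s + 3))
  Re(s) > -3/2

split f at 1/2, 3/2: ℳ[f](s) collects 3 kernel integrals
over [0, 1/2), the kernel integral of 5*t**(3/2)/2 enters the sum
segment 1/2 to 3/2 holds t**3/2; add its integral
∫ over [3/2, 4) of 5*t**(3/2)/2·t^(s-1) joins the sum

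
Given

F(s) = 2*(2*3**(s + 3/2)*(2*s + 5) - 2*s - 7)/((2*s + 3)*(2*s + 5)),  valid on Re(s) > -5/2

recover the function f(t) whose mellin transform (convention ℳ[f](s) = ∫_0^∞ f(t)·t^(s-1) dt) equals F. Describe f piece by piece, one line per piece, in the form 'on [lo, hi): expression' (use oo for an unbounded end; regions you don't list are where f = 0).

the shared t-power comes off first: t**(3/2) on [0, 1); 2*sqrt(t) on [1, 3)
breakpoints 1: one integral from each of the 2 segments
∫ over [0, 1) of t**(5/2)·t^(s-1) joins the sum
on [1, 3): add ∫ 2*t**(3/2)·t^(s-1) dt

on [0, 1): t**(5/2)
on [1, 3): 2*t**(3/2)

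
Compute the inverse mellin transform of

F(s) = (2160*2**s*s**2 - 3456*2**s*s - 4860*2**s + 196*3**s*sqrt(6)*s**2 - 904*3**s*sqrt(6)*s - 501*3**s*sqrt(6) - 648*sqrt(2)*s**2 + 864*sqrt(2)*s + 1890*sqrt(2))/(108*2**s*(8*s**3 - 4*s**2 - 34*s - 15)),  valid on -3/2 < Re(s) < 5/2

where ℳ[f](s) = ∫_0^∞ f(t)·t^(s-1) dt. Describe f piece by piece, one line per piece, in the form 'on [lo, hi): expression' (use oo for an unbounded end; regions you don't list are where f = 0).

on [0, 1/2): t**(3/2)
on [1/2, 1): sqrt(t)*(2*t + 1)
on [1, 3/2): t**(3/2)/2
on [3/2, oo): t**(-5/2)

undo the shared t-power: t on [0, 1/2); 2*t + 1 on [1/2, 1); t/2 on [1, 3/2); …
slice at 1/2, 1, 3/2, transform all 4 pieces, and sum them
segment 0 to 1/2 holds t**(3/2); add its integral
over [1/2, 1), the kernel integral of sqrt(t)*(2*t + 1) enters the sum
∫ over [1, 3/2) of t**(3/2)/2·t^(s-1) joins the sum
on [3/2, ∞) integrate f = t**(-5/2) against the kernel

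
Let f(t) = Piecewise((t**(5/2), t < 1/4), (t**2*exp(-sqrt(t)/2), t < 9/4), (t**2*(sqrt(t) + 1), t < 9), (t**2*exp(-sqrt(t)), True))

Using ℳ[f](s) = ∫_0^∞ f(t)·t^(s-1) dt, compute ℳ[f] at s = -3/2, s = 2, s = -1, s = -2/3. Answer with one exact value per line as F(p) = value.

F(-3/2) = -4*exp(-3/4) + 2*exp(-3) + 4*exp(-1/4) + 10
F(2) = -174811815*exp(-3/4)/32 + 55289551/9216 + 200052*exp(-3) + 106028861*exp(-1/4)/32
F(-1) = -14*exp(-3/4) + 8*exp(-3) + 10*exp(-1/4) + 271/12
F(-2/3) = 2**(1/3)*(-2816*2**(1/3)*uppergamma(8/3, 3/4) - 621*3**(2/3) + 12 + 352*2**(2/3)*uppergamma(8/3, 3) + 2816*2**(1/3)*uppergamma(8/3, 1/4) + 3780*6**(2/3))/352

back out the shared t-power: sqrt(t) on [0, 1/4); exp(-sqrt(t)/2) on [1/4, 9/4); sqrt(t) + 1 on [9/4, 9); …
back out the power substitution: t on [0, 1/2); exp(-t/2) on [1/2, 3/2); t + 1 on [3/2, 3); …
slice at 1/4, 9/4, 9, transform all 4 pieces, and sum them
[0, 1/4) adds the kernel integral of t**(5/2)
∫ t**2*exp(-sqrt(t)/2)·t^(s-1) over [1/4, 9/4)
between 9/4 and 9 the integrand is t**2*(sqrt(t) + 1)·t^(s-1)
piece [9, ∞): integrate t**2*exp(-sqrt(t)) against the kernel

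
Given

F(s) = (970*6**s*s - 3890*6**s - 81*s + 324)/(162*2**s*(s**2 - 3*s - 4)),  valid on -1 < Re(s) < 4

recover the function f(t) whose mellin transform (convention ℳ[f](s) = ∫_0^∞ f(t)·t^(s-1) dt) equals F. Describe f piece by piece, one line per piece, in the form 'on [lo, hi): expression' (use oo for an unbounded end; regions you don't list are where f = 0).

on [0, 1/2): t
on [1/2, 3): 2*t
on [3, oo): t**(-4)

summing 3 kernel integrals split by 1/2, 3 yields ℳ[f](s)
for t in [0, 1/2): the term is ∫ t·t^(s-1)
the [1/2, 3) slice contributes ∫ 2*t·t^(s-1) dt
∫ t**(-4)·t^(s-1) over [3, ∞)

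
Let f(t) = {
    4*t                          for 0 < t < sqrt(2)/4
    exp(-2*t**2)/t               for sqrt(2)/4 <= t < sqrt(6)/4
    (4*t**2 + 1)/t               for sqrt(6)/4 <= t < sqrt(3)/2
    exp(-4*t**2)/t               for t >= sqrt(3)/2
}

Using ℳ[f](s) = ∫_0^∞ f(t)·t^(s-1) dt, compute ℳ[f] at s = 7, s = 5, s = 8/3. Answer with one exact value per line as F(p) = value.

F(7) = -65*exp(-3/4)/256 + 17*exp(-3)/128 + 41*exp(-1/4)/256 + 215/1024
F(5) = -7*exp(-3/4)/32 + exp(-3)/8 + 5*exp(-1/4)/32 + 271/768
F(8/3) = sqrt(2)*(-111*3**(5/6) - 110*2**(2/3)*uppergamma(5/6, 3/4) + 55*2**(5/6)*uppergamma(5/6, 3) + 15 + 110*2**(2/3)*uppergamma(5/6, 1/4) + 156*6**(5/6))/880

peel off the shared t-power: 4*t**2 on [0, sqrt(2)/4); exp(-2*t**2) on [sqrt(2)/4, sqrt(6)/4); 4*t**2 + 1 on [sqrt(6)/4, sqrt(3)/2); …
peel off the common scale on t: t**2 on [0, sqrt(2)/2); exp(-t**2/2) on [sqrt(2)/2, sqrt(6)/2); t**2 + 1 on [sqrt(6)/2, sqrt(3)); …
invert the power substitution to get t on [0, 1/2); exp(-t/2) on [1/2, 3/2); t + 1 on [3/2, 3); …
split f at sqrt(2)/4, sqrt(6)/4, sqrt(3)/2: ℳ[f](s) collects 4 kernel integrals
on [0, sqrt(2)/4): add ∫ 4*t·t^(s-1) dt
[sqrt(2)/4, sqrt(6)/4) adds the kernel integral of exp(-2*t**2)/t
on [sqrt(6)/4, sqrt(3)/2) integrate f = (4*t**2 + 1)/t against the kernel
on [sqrt(3)/2, ∞) integrate f = exp(-4*t**2)/t against the kernel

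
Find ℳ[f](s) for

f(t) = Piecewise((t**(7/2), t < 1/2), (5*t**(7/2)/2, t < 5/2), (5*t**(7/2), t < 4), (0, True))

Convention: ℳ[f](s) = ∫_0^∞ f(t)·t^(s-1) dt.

(-3*2**(-s - 7/2) + 10*4**(s + 7/2) - 5*(5/2)**(s + 7/2))/(2*s + 7)
  Re(s) > -7/2

split f at 1/2, 5/2: ℳ[f](s) collects 3 kernel integrals
segment 0 to 1/2 holds t**(7/2); add its integral
the [1/2, 5/2) slice contributes ∫ 5*t**(7/2)/2·t^(s-1) dt
on [5/2, 4): add ∫ 5*t**(7/2)·t^(s-1) dt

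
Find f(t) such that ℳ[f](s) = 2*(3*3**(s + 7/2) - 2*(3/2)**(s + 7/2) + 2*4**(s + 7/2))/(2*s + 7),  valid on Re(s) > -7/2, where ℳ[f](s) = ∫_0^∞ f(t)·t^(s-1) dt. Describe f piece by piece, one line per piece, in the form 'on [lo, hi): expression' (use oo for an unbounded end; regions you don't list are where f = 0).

on [0, 3/2): 3*t**(7/2)
on [3/2, 3): 5*t**(7/2)
on [3, 4): 2*t**(7/2)

the 3 pieces separated at 3/2, 3 each add one integral
on [0, 3/2) integrate f = 3*t**(7/2) against the kernel
[3/2, 3) adds the kernel integral of 5*t**(7/2)
piece [3, 4): integrate 2*t**(7/2) against the kernel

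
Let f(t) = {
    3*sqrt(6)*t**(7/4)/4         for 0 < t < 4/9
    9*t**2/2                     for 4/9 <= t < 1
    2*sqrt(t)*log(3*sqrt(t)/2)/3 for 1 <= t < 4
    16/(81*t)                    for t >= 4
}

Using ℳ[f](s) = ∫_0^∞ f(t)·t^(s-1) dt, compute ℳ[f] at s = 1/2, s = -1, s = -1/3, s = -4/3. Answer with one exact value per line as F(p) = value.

peel off the shared t-power: 3*sqrt(6)*t**(3/4)/4 on [0, 4/9); 9*t/2 on [4/9, 1); 2*log(3*sqrt(t)/2)/(3*sqrt(t)) on [1, 4); …
strip the power substitution: 3*sqrt(6)*t**(3/2)/4 on [0, 2/3); 9*t**2/2 on [2/3, 1); 2*log(3*t/2)/(3*t) on [1, 2); …
remove the common scale on t first: t**(3/2) on [0, 1); 2*t**2 on [1, 3/2); log(t)/t on [3/2, 3); …
integrate the 4 segments split at 4/9, 1, 4, then add the results
for t in [0, 4/9): the term is ∫ 3*sqrt(6)*t**(7/4)/4·t^(s-1)
over [4/9, 1), the kernel integral of 9*t**2/2 enters the sum
piece [1, 4): integrate 2*sqrt(t)*log(3*sqrt(t)/2)/3 against the kernel
on [4, ∞): add ∫ 16/(81*t)·t^(s-1) dt

F(1/2) = 1084/1215 + log(9*2**(2/3))
F(-1) = log(6**(2/3)/4) + 365/81
F(-1/3) = -647*2**(1/3)/54 - 28*2**(1/3)*3**(2/3)/255 + log(16*3**(-4 + 4*2**(1/3))) + 147/10
F(-4/3) = -3*2**(1/3)*3**(2/3)/10 - 4*log(2)/5 - 2**(1/3)*log(3)/5 - 1109*2**(1/3)/9450 + 4*log(3)/5 + 723/100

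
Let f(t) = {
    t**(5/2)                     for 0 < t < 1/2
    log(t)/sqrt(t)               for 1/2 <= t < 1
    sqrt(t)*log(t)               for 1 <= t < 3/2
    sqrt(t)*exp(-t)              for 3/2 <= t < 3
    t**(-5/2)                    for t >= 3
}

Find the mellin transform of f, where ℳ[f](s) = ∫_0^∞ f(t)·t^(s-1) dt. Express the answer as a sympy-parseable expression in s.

undo the shared t-power: t**2 on [0, 1/2); log(t)/t on [1/2, 1); log(t) on [1, 3/2); …
split f at 1/2, 1, 3/2, 3: ℳ[f](s) collects 5 kernel integrals
between 0 and 1/2 the integrand is t**(5/2)·t^(s-1)
segment 1/2 to 1 holds log(t)/sqrt(t); add its integral
[1, 3/2) adds the kernel integral of sqrt(t)*log(t)
segment 3/2 to 3 holds sqrt(t)*exp(-t); add its integral
the [3, ∞) slice contributes ∫ t**(-5/2)·t^(s-1) dt

2**(-s - 1/2)*(108*2**(s + 1/2)*(-2*s + (s + 1/2)**2)*(s - 5/2)*(s + 1/2)**2*(s + 5/2)*uppergamma(s + 1/2, 3/2) - 108*2**(s + 1/2)*(-2*s + (s + 1/2)**2)*(s - 5/2)*(s + 1/2)**2*(s + 5/2)*uppergamma(s + 1/2, 3) + 108*2**(s + 1/2)*(-2*s + (s + 1/2)**2)*(s - 5/2)*(s + 5/2) - 108*2**(s + 1/2)*(s - 5/2)*(s + 1/2)**2*(s + 5/2) - 108*3**(s + 1/2)*(-2*s + (s + 1/2)**2)*(s - 5/2)*(s + 1/2)*(s + 5/2)*log(2) + 108*3**(s + 1/2)*(-2*s + (s + 1/2)**2)*(s - 5/2)*(s + 1/2)*(s + 5/2)*log(3) - 108*3**(s + 1/2)*(-2*s + (s + 1/2)**2)*(s - 5/2)*(s + 5/2) - 4*6**(s + 1/2)*(-2*s + (s + 1/2)**2)*(s + 1/2)**2*(s + 5/2) + 27*(-2*s + (s + 1/2)**2)*(s - 5/2)*(s + 1/2)**2 + 216*(s - 5/2)*(s + 1/2)**3*(s + 5/2)*log(2) - 216*(s - 5/2)*(s + 1/2)**2*(s + 5/2)*log(2) + 216*(s - 5/2)*(s + 1/2)**2*(s + 5/2))/(108*(-2*s + (s + 1/2)**2)*(s - 5/2)*(s + 1/2)**2*(s + 5/2))
  -5/2 < Re(s) < 5/2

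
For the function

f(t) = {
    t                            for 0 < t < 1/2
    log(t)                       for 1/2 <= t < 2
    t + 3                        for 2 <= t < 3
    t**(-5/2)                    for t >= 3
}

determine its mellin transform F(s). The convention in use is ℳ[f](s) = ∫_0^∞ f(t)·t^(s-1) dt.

treat the 4 regions marked off by 1/2, 2, 3 separately and sum
over [0, 1/2), the kernel integral of t enters the sum
between 1/2 and 2 the integrand is log(t)·t^(s-1)
segment 2 to 3 holds (t + 3); add its integral
[3, ∞) adds the kernel integral of t**(-5/2)

(-270*2**(2*s)*s**2*(2*s - 5) + 54*2**(2*s)*s*(s + 1)*(2*s - 5)*log(2) - 162*2**(2*s)*s*(2*s - 5) - 54*2**(2*s)*(s + 1)*(2*s - 5) - 4*sqrt(3)*6**s*s**2*(s + 1) + 324*6**s*s**2*(2*s - 5) + 162*6**s*s*(2*s - 5) + 27*s**2*(2*s - 5) + 54*s*(s + 1)*(2*s - 5)*log(2) + (2*s - 5)*(54*s + 54))/(54*2**s*s**2*(s + 1)*(2*s - 5))
  -1 < Re(s) < 5/2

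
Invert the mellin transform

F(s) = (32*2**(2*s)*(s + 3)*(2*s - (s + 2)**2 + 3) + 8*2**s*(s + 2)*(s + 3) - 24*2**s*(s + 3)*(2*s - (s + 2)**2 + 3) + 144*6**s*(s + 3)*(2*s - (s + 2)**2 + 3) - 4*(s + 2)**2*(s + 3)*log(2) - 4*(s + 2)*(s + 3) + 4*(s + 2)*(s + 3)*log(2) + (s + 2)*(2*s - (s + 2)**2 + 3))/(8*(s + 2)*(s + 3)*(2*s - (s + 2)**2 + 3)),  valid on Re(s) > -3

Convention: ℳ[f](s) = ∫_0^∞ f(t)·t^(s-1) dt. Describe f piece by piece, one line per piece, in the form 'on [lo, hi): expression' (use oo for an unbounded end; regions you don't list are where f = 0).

on [0, 1): t**3/8
on [1, 2): t*log(t/2)/2
on [2, 4): 3*t**2/4
on [4, 6): t**2/2

invert the common scale on t to get t**3 on [0, 1/2); t*log(t) on [1/2, 1); 3*t**2 on [1, 2); …
the shared t-power comes off first: t on [0, 1/2); log(t)/t on [1/2, 1); 3 on [1, 2); …
cuts at 1, 2, 4: linearity sums the 4 kernel integrals
[0, 1) adds the kernel integral of t**3/8
[1, 2) adds the kernel integral of t*log(t/2)/2
∫ over [2, 4) of 3*t**2/4·t^(s-1) joins the sum
between 4 and 6 the integrand is t**2/2·t^(s-1)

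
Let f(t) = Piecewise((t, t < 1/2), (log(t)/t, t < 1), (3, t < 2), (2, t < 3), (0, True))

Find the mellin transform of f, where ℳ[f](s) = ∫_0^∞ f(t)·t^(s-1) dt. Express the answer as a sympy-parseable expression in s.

(2*2**(2*s)*(s + 1)*(s**2 - 2*s + 1) - 2*2**s*s*(s + 1) - 6*2**s*(s + 1)*(s**2 - 2*s + 1) + 4*6**s*(s + 1)*(s**2 - 2*s + 1) + 4*s**2*(s + 1)*log(2) - 4*s*(s + 1)*log(2) + 4*s*(s + 1) + s*(s**2 - 2*s + 1))/(2*2**s*s*(s + 1)*(s**2 - 2*s + 1))
  Re(s) > -1

breakpoints 1/2, 1, 2: one integral from each of the 4 segments
for t in [0, 1/2): the term is ∫ t·t^(s-1)
for t in [1/2, 1): the term is ∫ log(t)/t·t^(s-1)
[1, 2) adds the kernel integral of 3
on [2, 3) integrate f = 2 against the kernel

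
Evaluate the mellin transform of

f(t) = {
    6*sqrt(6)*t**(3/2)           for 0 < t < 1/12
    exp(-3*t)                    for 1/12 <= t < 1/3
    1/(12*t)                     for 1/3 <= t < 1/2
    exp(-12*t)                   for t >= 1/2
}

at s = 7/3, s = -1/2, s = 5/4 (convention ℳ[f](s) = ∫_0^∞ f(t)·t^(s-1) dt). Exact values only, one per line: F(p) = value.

invert the common scale on t to get 8*t**(3/2) on [0, 1/8); exp(-2*t) on [1/8, 1/2); 1/(8*t) on [1/2, 3/4); …
back out the common scale on t: 2*sqrt(2)*t**(3/2) on [0, 1/4); exp(-t) on [1/4, 1); 1/(4*t) on [1, 3/2); …
reversing the common scale on t: t**(3/2) on [0, 1/2); exp(-t/2) on [1/2, 2); 1/(2*t) on [2, 3); …
slice at 1/12, 1/3, 1/2, transform all 4 pieces, and sum them
piece [0, 1/12): integrate 6*sqrt(6)*t**(3/2) against the kernel
∫ over [1/12, 1/3) of exp(-3*t)·t^(s-1) joins the sum
segment 1/3 to 1/2 holds 1/(12*t); add its integral
on [1/2, ∞): add ∫ exp(-12*t)·t^(s-1) dt

F(7/3) = -3**(2/3)*uppergamma(7/3, 1)/27 - 3**(2/3)/144 + 2**(1/3)*3**(2/3)*uppergamma(7/3, 6)/864 + 2**(5/6)*3**(2/3)/13248 + 2**(2/3)/64 + 3**(2/3)*uppergamma(7/3, 1/4)/27
F(-1/2) = -2*sqrt(3)*sqrt(pi)*erfc(1/2) - 2*sqrt(3)*exp(-1) - sqrt(2)/9 - 4*sqrt(3)*sqrt(pi)*erfc(sqrt(6)) + 2*sqrt(2)*exp(-6) + sqrt(3)/6 + 2*sqrt(3)*sqrt(pi)*erfc(1) + sqrt(6)/2 + 4*sqrt(3)*exp(-1/4)
F(5/4) = -43*3**(3/4)/396 - 3**(3/4)*uppergamma(5/4, 1)/9 + sqrt(2)*3**(3/4)*uppergamma(5/4, 6)/72 + 3**(3/4)*uppergamma(5/4, 1/4)/9 + 2**(3/4)/6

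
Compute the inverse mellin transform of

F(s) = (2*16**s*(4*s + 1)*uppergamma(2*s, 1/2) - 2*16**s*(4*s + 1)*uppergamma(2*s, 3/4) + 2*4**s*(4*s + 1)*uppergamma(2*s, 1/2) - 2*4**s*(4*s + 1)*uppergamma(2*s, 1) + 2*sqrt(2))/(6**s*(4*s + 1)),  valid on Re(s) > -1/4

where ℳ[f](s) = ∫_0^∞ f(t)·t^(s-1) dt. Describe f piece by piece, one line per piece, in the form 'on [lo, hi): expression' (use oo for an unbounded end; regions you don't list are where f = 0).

on [0, 1/6): 2**(3/4)*3**(1/4)*t**(1/4)/2
on [1/6, 2/3): exp(-sqrt(6)*sqrt(t)/2)
on [2/3, 3/2): exp(-sqrt(6)*sqrt(t)/4)

invert the common scale on t to get t**(1/4) on [0, 1/4); exp(-sqrt(t)) on [1/4, 1); exp(-sqrt(t)/2) on [1, 9/4)
reversing the power substitution: sqrt(t) on [0, 1/2); exp(-t) on [1/2, 1); exp(-t/2) on [1, 3/2)
the 3 pieces separated at 1/6, 2/3 each add one integral
for t in [0, 1/6): the term is ∫ 2**(3/4)*3**(1/4)*t**(1/4)/2·t^(s-1)
over [1/6, 2/3), the kernel integral of exp(-sqrt(6)*sqrt(t)/2) enters the sum
over [2/3, 3/2), the kernel integral of exp(-sqrt(6)*sqrt(t)/4) enters the sum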